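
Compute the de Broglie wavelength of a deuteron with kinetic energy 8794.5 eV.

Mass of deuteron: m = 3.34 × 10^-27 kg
2.16 × 10^-13 m

Using λ = h/√(2mKE):

First convert KE to Joules: KE = 8794.5 eV = 1.409 × 10^-15 J

λ = h/√(2mKE)
λ = (6.626 × 10^-34 J·s) / √(2 × 3.34 × 10^-27 kg × 1.409 × 10^-15 J)
λ = 2.16 × 10^-13 m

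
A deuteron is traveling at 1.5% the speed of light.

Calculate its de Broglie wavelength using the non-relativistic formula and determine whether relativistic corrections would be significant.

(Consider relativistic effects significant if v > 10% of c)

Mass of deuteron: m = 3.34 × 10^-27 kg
No, relativistic corrections are not needed.

Using the non-relativistic de Broglie formula λ = h/(mv):

v = 1.5% × c = 4.497 × 10^6 m/s

λ = h/(mv)
λ = (6.626 × 10^-34 J·s) / (3.34 × 10^-27 kg × 4.497 × 10^6 m/s)
λ = 4.41 × 10^-14 m

Since v = 1.5% of c < 10% of c, relativistic corrections are NOT significant and this non-relativistic result is a good approximation.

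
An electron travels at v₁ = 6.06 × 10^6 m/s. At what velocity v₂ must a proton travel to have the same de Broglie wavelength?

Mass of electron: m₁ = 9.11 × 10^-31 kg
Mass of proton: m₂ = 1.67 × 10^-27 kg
v₂ = 3.31 × 10^3 m/s

For equal de Broglie wavelengths: λ₁ = λ₂

h/(m₁v₁) = h/(m₂v₂)
m₁v₁ = m₂v₂
v₂ = v₁ · (m₁/m₂)

v₂ = 6.06 × 10^6 m/s × (9.11 × 10^-31 kg / 1.67 × 10^-27 kg)
v₂ = 3.31 × 10^3 m/s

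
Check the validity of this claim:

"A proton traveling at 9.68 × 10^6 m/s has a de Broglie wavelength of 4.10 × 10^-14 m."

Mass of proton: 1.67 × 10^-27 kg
True

The claim is correct.

Using λ = h/(mv):
λ = (6.626 × 10^-34 J·s) / (1.67 × 10^-27 kg × 9.68 × 10^6 m/s)
λ = 4.10 × 10^-14 m

This matches the claimed value.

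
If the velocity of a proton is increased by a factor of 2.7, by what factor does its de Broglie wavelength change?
The wavelength decreases by a factor of 2.7.

From λ = h/(mv), the wavelength is inversely proportional to velocity:

λ ∝ 1/v

If v → 2.7v, then λ → λ/2.7

When velocity is increased by a factor of 2.7, the wavelength decreases by a factor of 2.7.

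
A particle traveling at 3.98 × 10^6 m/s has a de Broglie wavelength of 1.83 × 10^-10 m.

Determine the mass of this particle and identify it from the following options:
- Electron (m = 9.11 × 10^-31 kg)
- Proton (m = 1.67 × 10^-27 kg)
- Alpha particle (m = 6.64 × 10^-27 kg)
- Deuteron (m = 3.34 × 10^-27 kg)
The particle is an electron.

From λ = h/(mv), solve for mass:

m = h/(λv)
m = (6.626 × 10^-34 J·s) / (1.83 × 10^-10 m × 3.98 × 10^6 m/s)
m = 9.10 × 10^-31 kg

Comparing with the listed masses, this is closest to an electron.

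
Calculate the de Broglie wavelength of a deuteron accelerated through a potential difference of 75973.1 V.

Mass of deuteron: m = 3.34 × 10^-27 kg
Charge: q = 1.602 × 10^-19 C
7.35 × 10^-14 m

When a particle is accelerated through voltage V, it gains kinetic energy KE = qV.

The de Broglie wavelength is then λ = h/√(2mqV):

λ = h/√(2mqV)
λ = (6.626 × 10^-34 J·s) / √(2 × 3.34 × 10^-27 kg × 1.602 × 10^-19 C × 75973.1 V)
λ = 7.35 × 10^-14 m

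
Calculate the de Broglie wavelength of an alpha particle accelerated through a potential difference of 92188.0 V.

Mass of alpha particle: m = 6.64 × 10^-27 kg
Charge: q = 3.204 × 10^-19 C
3.35 × 10^-14 m

When a particle is accelerated through voltage V, it gains kinetic energy KE = qV.

The de Broglie wavelength is then λ = h/√(2mqV):

λ = h/√(2mqV)
λ = (6.626 × 10^-34 J·s) / √(2 × 6.64 × 10^-27 kg × 3.204 × 10^-19 C × 92188.0 V)
λ = 3.35 × 10^-14 m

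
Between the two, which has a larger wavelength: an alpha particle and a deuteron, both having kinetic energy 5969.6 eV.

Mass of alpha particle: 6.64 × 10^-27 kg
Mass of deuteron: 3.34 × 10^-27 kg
The deuteron has the longer wavelength.

Using λ = h/√(2mKE):

For alpha particle: λ₁ = h/√(2m₁KE) = 1.86 × 10^-13 m
For deuteron: λ₂ = h/√(2m₂KE) = 2.62 × 10^-13 m

Since λ ∝ 1/√m at constant kinetic energy, the lighter particle has the longer wavelength.

The deuteron has the longer de Broglie wavelength.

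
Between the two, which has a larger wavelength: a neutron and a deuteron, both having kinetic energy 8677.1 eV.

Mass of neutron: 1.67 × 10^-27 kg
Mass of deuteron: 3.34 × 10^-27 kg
The neutron has the longer wavelength.

Using λ = h/√(2mKE):

For neutron: λ₁ = h/√(2m₁KE) = 3.07 × 10^-13 m
For deuteron: λ₂ = h/√(2m₂KE) = 2.17 × 10^-13 m

Since λ ∝ 1/√m at constant kinetic energy, the lighter particle has the longer wavelength.

The neutron has the longer de Broglie wavelength.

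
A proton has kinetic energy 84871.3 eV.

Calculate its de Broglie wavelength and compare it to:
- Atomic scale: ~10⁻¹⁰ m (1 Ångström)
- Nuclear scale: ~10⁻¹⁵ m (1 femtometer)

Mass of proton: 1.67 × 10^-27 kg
λ = 9.83 × 10^-14 m, which is between nuclear and atomic scales.

Using λ = h/√(2mKE):

KE = 84871.3 eV = 1.360 × 10^-14 J

λ = h/√(2mKE)
λ = (6.626 × 10^-34 J·s) / √(2 × 1.67 × 10^-27 kg × 1.360 × 10^-14 J)
λ = 9.83 × 10^-14 m

Comparison:
- Atomic scale (10⁻¹⁰ m): λ is 0.00098× this size
- Nuclear scale (10⁻¹⁵ m): λ is 98× this size

The wavelength is between nuclear and atomic scales.

This wavelength is appropriate for probing atomic structure but too large for nuclear physics experiments.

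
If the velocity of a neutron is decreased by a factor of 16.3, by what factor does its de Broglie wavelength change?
The wavelength increases by a factor of 16.3.

From λ = h/(mv), the wavelength is inversely proportional to velocity:

λ ∝ 1/v

If v → v/16.3, then λ → 16.3λ

When velocity is decreased by a factor of 16.3, the wavelength increases by a factor of 16.3.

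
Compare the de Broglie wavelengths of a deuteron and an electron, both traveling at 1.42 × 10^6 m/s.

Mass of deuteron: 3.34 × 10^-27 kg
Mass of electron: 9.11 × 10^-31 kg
The electron has the longer wavelength.

Using λ = h/(mv), since both particles have the same velocity, the wavelength depends only on mass.

For deuteron: λ₁ = h/(m₁v) = 1.40 × 10^-13 m
For electron: λ₂ = h/(m₂v) = 5.12 × 10^-10 m

Since λ ∝ 1/m at constant velocity, the lighter particle has the longer wavelength.

The electron has the longer de Broglie wavelength.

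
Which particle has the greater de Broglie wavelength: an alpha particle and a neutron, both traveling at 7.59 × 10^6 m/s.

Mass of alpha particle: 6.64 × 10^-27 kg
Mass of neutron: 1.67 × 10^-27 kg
The neutron has the longer wavelength.

Using λ = h/(mv), since both particles have the same velocity, the wavelength depends only on mass.

For alpha particle: λ₁ = h/(m₁v) = 1.31 × 10^-14 m
For neutron: λ₂ = h/(m₂v) = 5.23 × 10^-14 m

Since λ ∝ 1/m at constant velocity, the lighter particle has the longer wavelength.

The neutron has the longer de Broglie wavelength.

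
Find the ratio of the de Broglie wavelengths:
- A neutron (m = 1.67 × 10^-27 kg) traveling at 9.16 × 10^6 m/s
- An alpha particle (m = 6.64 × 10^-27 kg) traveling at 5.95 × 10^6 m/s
λ₁/λ₂ = 2.58

Using λ = h/(mv):

λ₁ = h/(m₁v₁) = 4.33 × 10^-14 m
λ₂ = h/(m₂v₂) = 1.68 × 10^-14 m

Ratio λ₁/λ₂ = (m₂v₂)/(m₁v₁)
         = (6.64 × 10^-27 kg × 5.95 × 10^6 m/s) / (1.67 × 10^-27 kg × 9.16 × 10^6 m/s)
         = 2.58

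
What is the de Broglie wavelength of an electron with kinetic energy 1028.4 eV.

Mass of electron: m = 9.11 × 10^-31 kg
3.82 × 10^-11 m

Using λ = h/√(2mKE):

First convert KE to Joules: KE = 1028.4 eV = 1.648 × 10^-16 J

λ = h/√(2mKE)
λ = (6.626 × 10^-34 J·s) / √(2 × 9.11 × 10^-31 kg × 1.648 × 10^-16 J)
λ = 3.82 × 10^-11 m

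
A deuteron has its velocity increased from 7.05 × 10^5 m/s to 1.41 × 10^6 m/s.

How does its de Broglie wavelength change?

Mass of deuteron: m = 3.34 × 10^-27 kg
The wavelength decreases by a factor of 2.

Using λ = h/(mv):

Initial wavelength: λ₁ = h/(mv₁) = 2.81 × 10^-13 m
Final wavelength: λ₂ = h/(mv₂) = 1.41 × 10^-13 m

Since λ ∝ 1/v, when velocity increases by a factor of 2, the wavelength decreases by a factor of 2.

λ₂/λ₁ = v₁/v₂ = 1/2

The wavelength decreases by a factor of 2.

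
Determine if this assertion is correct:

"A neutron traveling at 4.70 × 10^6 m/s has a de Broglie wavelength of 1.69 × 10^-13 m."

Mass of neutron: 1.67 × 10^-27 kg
False

The claim is incorrect.

Using λ = h/(mv):
λ = (6.626 × 10^-34 J·s) / (1.67 × 10^-27 kg × 4.70 × 10^6 m/s)
λ = 8.44 × 10^-14 m

The actual wavelength differs from the claimed 1.69 × 10^-13 m.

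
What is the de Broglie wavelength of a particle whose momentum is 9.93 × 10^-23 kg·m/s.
6.67 × 10^-12 m

Using the de Broglie relation λ = h/p:

λ = h/p
λ = (6.626 × 10^-34 J·s) / (9.93 × 10^-23 kg·m/s)
λ = 6.67 × 10^-12 m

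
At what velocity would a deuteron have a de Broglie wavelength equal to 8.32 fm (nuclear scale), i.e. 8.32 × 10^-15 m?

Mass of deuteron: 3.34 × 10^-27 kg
2.38 × 10^7 m/s

From λ = h/(mv), solve for v:

v = h/(mλ)
v = (6.626 × 10^-34 J·s) / (3.34 × 10^-27 kg × 8.32 × 10^-15 m)
v = 2.38 × 10^7 m/s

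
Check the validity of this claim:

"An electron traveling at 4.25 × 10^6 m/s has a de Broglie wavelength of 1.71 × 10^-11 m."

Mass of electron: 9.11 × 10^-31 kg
False

The claim is incorrect.

Using λ = h/(mv):
λ = (6.626 × 10^-34 J·s) / (9.11 × 10^-31 kg × 4.25 × 10^6 m/s)
λ = 1.71 × 10^-10 m

The actual wavelength differs from the claimed 1.71 × 10^-11 m.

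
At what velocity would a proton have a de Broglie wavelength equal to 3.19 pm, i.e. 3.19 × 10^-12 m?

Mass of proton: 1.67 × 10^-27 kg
1.24 × 10^5 m/s

From λ = h/(mv), solve for v:

v = h/(mλ)
v = (6.626 × 10^-34 J·s) / (1.67 × 10^-27 kg × 3.19 × 10^-12 m)
v = 1.24 × 10^5 m/s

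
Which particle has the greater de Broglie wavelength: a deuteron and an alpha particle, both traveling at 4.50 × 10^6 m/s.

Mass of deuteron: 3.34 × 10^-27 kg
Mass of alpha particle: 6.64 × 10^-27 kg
The deuteron has the longer wavelength.

Using λ = h/(mv), since both particles have the same velocity, the wavelength depends only on mass.

For deuteron: λ₁ = h/(m₁v) = 4.41 × 10^-14 m
For alpha particle: λ₂ = h/(m₂v) = 2.22 × 10^-14 m

Since λ ∝ 1/m at constant velocity, the lighter particle has the longer wavelength.

The deuteron has the longer de Broglie wavelength.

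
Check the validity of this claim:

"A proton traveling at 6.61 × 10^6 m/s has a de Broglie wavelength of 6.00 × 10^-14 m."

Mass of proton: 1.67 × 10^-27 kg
True

The claim is correct.

Using λ = h/(mv):
λ = (6.626 × 10^-34 J·s) / (1.67 × 10^-27 kg × 6.61 × 10^6 m/s)
λ = 6.00 × 10^-14 m

This matches the claimed value.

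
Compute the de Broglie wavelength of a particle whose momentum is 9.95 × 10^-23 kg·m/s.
6.66 × 10^-12 m

Using the de Broglie relation λ = h/p:

λ = h/p
λ = (6.626 × 10^-34 J·s) / (9.95 × 10^-23 kg·m/s)
λ = 6.66 × 10^-12 m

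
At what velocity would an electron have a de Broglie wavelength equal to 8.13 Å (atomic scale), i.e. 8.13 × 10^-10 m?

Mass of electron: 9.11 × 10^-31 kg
8.95 × 10^5 m/s

From λ = h/(mv), solve for v:

v = h/(mλ)
v = (6.626 × 10^-34 J·s) / (9.11 × 10^-31 kg × 8.13 × 10^-10 m)
v = 8.95 × 10^5 m/s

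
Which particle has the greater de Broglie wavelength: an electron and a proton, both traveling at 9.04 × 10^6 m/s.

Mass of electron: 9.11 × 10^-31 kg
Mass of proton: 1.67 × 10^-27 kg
The electron has the longer wavelength.

Using λ = h/(mv), since both particles have the same velocity, the wavelength depends only on mass.

For electron: λ₁ = h/(m₁v) = 8.05 × 10^-11 m
For proton: λ₂ = h/(m₂v) = 4.39 × 10^-14 m

Since λ ∝ 1/m at constant velocity, the lighter particle has the longer wavelength.

The electron has the longer de Broglie wavelength.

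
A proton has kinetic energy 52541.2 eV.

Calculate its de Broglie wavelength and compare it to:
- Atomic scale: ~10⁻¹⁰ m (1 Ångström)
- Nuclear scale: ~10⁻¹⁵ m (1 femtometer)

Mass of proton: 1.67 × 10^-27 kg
λ = 1.25 × 10^-13 m, which is between nuclear and atomic scales.

Using λ = h/√(2mKE):

KE = 52541.2 eV = 8.418 × 10^-15 J

λ = h/√(2mKE)
λ = (6.626 × 10^-34 J·s) / √(2 × 1.67 × 10^-27 kg × 8.418 × 10^-15 J)
λ = 1.25 × 10^-13 m

Comparison:
- Atomic scale (10⁻¹⁰ m): λ is 0.0012× this size
- Nuclear scale (10⁻¹⁵ m): λ is 1.2e+02× this size

The wavelength is between nuclear and atomic scales.

This wavelength is appropriate for probing atomic structure but too large for nuclear physics experiments.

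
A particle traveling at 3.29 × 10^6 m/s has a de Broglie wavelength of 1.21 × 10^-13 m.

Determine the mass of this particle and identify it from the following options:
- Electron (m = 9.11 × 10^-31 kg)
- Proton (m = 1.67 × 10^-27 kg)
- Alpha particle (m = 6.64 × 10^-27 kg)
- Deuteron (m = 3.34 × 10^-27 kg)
The particle is a proton.

From λ = h/(mv), solve for mass:

m = h/(λv)
m = (6.626 × 10^-34 J·s) / (1.21 × 10^-13 m × 3.29 × 10^6 m/s)
m = 1.66 × 10^-27 kg

Comparing with the listed masses, this is closest to a proton.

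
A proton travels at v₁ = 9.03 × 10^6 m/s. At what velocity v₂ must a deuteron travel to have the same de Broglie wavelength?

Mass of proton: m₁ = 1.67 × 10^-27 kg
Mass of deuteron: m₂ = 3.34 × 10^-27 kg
v₂ = 4.52 × 10^6 m/s

For equal de Broglie wavelengths: λ₁ = λ₂

h/(m₁v₁) = h/(m₂v₂)
m₁v₁ = m₂v₂
v₂ = v₁ · (m₁/m₂)

v₂ = 9.03 × 10^6 m/s × (1.67 × 10^-27 kg / 3.34 × 10^-27 kg)
v₂ = 4.52 × 10^6 m/s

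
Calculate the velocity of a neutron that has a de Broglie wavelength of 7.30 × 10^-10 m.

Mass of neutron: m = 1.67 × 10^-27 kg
5.44 × 10^2 m/s

From the de Broglie relation λ = h/(mv), we solve for v:

v = h/(mλ)
v = (6.626 × 10^-34 J·s) / (1.67 × 10^-27 kg × 7.30 × 10^-10 m)
v = 5.44 × 10^2 m/s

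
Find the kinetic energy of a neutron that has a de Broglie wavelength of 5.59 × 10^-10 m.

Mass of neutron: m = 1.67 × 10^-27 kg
4.21 × 10^-22 J (or 2.63 × 10^-3 eV)

From λ = h/√(2mKE), we solve for KE:

λ² = h²/(2mKE)
KE = h²/(2mλ²)
KE = (6.626 × 10^-34 J·s)² / (2 × 1.67 × 10^-27 kg × (5.59 × 10^-10 m)²)
KE = 4.21 × 10^-22 J
KE = 2.63 × 10^-3 eV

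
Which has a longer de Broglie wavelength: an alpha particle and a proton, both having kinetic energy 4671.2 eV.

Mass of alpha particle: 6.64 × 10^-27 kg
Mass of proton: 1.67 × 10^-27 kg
The proton has the longer wavelength.

Using λ = h/√(2mKE):

For alpha particle: λ₁ = h/√(2m₁KE) = 2.10 × 10^-13 m
For proton: λ₂ = h/√(2m₂KE) = 4.19 × 10^-13 m

Since λ ∝ 1/√m at constant kinetic energy, the lighter particle has the longer wavelength.

The proton has the longer de Broglie wavelength.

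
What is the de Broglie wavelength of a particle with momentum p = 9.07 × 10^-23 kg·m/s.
7.31 × 10^-12 m

Using the de Broglie relation λ = h/p:

λ = h/p
λ = (6.626 × 10^-34 J·s) / (9.07 × 10^-23 kg·m/s)
λ = 7.31 × 10^-12 m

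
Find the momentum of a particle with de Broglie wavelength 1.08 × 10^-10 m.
6.14 × 10^-24 kg·m/s

From the de Broglie relation λ = h/p, we solve for p:

p = h/λ
p = (6.626 × 10^-34 J·s) / (1.08 × 10^-10 m)
p = 6.14 × 10^-24 kg·m/s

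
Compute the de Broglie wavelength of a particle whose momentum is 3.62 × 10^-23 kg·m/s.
1.83 × 10^-11 m

Using the de Broglie relation λ = h/p:

λ = h/p
λ = (6.626 × 10^-34 J·s) / (3.62 × 10^-23 kg·m/s)
λ = 1.83 × 10^-11 m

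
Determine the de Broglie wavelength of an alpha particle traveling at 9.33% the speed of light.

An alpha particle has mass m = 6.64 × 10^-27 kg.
3.57 × 10^-15 m

Using the de Broglie relation λ = h/(mv):

v = 9.33% × c = 2.797 × 10^7 m/s

λ = h/(mv)
λ = (6.626 × 10^-34 J·s) / (6.64 × 10^-27 kg × 2.797 × 10^7 m/s)
λ = 3.57 × 10^-15 m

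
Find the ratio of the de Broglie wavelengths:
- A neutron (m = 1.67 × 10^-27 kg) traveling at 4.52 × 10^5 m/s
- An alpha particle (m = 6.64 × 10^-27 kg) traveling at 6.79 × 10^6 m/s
λ₁/λ₂ = 59.7

Using λ = h/(mv):

λ₁ = h/(m₁v₁) = 8.78 × 10^-13 m
λ₂ = h/(m₂v₂) = 1.47 × 10^-14 m

Ratio λ₁/λ₂ = (m₂v₂)/(m₁v₁)
         = (6.64 × 10^-27 kg × 6.79 × 10^6 m/s) / (1.67 × 10^-27 kg × 4.52 × 10^5 m/s)
         = 59.7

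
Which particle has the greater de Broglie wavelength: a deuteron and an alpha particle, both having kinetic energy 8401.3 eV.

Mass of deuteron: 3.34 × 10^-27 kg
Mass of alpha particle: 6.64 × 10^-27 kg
The deuteron has the longer wavelength.

Using λ = h/√(2mKE):

For deuteron: λ₁ = h/√(2m₁KE) = 2.21 × 10^-13 m
For alpha particle: λ₂ = h/√(2m₂KE) = 1.57 × 10^-13 m

Since λ ∝ 1/√m at constant kinetic energy, the lighter particle has the longer wavelength.

The deuteron has the longer de Broglie wavelength.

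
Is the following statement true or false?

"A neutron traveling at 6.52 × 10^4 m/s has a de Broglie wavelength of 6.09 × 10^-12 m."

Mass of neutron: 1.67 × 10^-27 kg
True

The claim is correct.

Using λ = h/(mv):
λ = (6.626 × 10^-34 J·s) / (1.67 × 10^-27 kg × 6.52 × 10^4 m/s)
λ = 6.09 × 10^-12 m

This matches the claimed value.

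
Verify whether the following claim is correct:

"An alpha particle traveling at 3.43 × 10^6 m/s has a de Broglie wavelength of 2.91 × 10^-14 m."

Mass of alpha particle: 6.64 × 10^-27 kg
True

The claim is correct.

Using λ = h/(mv):
λ = (6.626 × 10^-34 J·s) / (6.64 × 10^-27 kg × 3.43 × 10^6 m/s)
λ = 2.91 × 10^-14 m

This matches the claimed value.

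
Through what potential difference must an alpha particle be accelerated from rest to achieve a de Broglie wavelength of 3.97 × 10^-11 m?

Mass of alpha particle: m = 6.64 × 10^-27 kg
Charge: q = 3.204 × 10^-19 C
6.55 × 10^-2 V

From λ = h/√(2mqV), we solve for V:

λ² = h²/(2mqV)
V = h²/(2mqλ²)
V = (6.626 × 10^-34 J·s)² / (2 × 6.64 × 10^-27 kg × 3.204 × 10^-19 C × (3.97 × 10^-11 m)²)
V = 6.55 × 10^-2 V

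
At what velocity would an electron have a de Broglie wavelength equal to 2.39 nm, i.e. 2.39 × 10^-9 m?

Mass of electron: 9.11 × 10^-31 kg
3.04 × 10^5 m/s

From λ = h/(mv), solve for v:

v = h/(mλ)
v = (6.626 × 10^-34 J·s) / (9.11 × 10^-31 kg × 2.39 × 10^-9 m)
v = 3.04 × 10^5 m/s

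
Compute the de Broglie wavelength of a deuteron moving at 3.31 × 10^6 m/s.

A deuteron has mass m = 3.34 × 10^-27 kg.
5.99 × 10^-14 m

Using the de Broglie relation λ = h/(mv):

λ = h/(mv)
λ = (6.626 × 10^-34 J·s) / (3.34 × 10^-27 kg × 3.31 × 10^6 m/s)
λ = 5.99 × 10^-14 m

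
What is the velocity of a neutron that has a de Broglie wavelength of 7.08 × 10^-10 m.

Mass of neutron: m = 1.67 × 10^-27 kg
5.60 × 10^2 m/s

From the de Broglie relation λ = h/(mv), we solve for v:

v = h/(mλ)
v = (6.626 × 10^-34 J·s) / (1.67 × 10^-27 kg × 7.08 × 10^-10 m)
v = 5.60 × 10^2 m/s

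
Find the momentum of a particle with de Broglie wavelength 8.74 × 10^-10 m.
7.58 × 10^-25 kg·m/s

From the de Broglie relation λ = h/p, we solve for p:

p = h/λ
p = (6.626 × 10^-34 J·s) / (8.74 × 10^-10 m)
p = 7.58 × 10^-25 kg·m/s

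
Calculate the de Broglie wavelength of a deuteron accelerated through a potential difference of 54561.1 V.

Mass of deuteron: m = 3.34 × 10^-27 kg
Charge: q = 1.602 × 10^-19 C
8.67 × 10^-14 m

When a particle is accelerated through voltage V, it gains kinetic energy KE = qV.

The de Broglie wavelength is then λ = h/√(2mqV):

λ = h/√(2mqV)
λ = (6.626 × 10^-34 J·s) / √(2 × 3.34 × 10^-27 kg × 1.602 × 10^-19 C × 54561.1 V)
λ = 8.67 × 10^-14 m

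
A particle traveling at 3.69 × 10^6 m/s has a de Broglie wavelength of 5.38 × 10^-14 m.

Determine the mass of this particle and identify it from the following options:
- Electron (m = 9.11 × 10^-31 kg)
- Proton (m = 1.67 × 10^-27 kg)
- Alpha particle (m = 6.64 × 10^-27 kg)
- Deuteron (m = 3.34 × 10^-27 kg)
The particle is a deuteron.

From λ = h/(mv), solve for mass:

m = h/(λv)
m = (6.626 × 10^-34 J·s) / (5.38 × 10^-14 m × 3.69 × 10^6 m/s)
m = 3.34 × 10^-27 kg

Comparing with the listed masses, this is closest to a deuteron.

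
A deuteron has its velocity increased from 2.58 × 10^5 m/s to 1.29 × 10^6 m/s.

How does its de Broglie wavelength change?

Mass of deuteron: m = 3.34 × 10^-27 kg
The wavelength decreases by a factor of 5.

Using λ = h/(mv):

Initial wavelength: λ₁ = h/(mv₁) = 7.69 × 10^-13 m
Final wavelength: λ₂ = h/(mv₂) = 1.54 × 10^-13 m

Since λ ∝ 1/v, when velocity increases by a factor of 5, the wavelength decreases by a factor of 5.

λ₂/λ₁ = v₁/v₂ = 1/5

The wavelength decreases by a factor of 5.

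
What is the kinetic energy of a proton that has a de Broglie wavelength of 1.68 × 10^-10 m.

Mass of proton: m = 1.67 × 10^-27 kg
4.66 × 10^-21 J (or 0.0291 eV)

From λ = h/√(2mKE), we solve for KE:

λ² = h²/(2mKE)
KE = h²/(2mλ²)
KE = (6.626 × 10^-34 J·s)² / (2 × 1.67 × 10^-27 kg × (1.68 × 10^-10 m)²)
KE = 4.66 × 10^-21 J
KE = 0.0291 eV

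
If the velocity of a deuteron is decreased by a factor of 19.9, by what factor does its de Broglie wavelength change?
The wavelength increases by a factor of 19.9.

From λ = h/(mv), the wavelength is inversely proportional to velocity:

λ ∝ 1/v

If v → v/19.9, then λ → 19.9λ

When velocity is decreased by a factor of 19.9, the wavelength increases by a factor of 19.9.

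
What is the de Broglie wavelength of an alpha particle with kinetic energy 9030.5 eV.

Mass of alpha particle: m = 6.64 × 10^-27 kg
1.51 × 10^-13 m

Using λ = h/√(2mKE):

First convert KE to Joules: KE = 9030.5 eV = 1.447 × 10^-15 J

λ = h/√(2mKE)
λ = (6.626 × 10^-34 J·s) / √(2 × 6.64 × 10^-27 kg × 1.447 × 10^-15 J)
λ = 1.51 × 10^-13 m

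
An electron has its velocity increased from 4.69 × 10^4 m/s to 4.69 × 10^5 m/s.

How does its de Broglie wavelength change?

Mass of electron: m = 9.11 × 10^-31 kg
The wavelength decreases by a factor of 10.

Using λ = h/(mv):

Initial wavelength: λ₁ = h/(mv₁) = 1.55 × 10^-8 m
Final wavelength: λ₂ = h/(mv₂) = 1.55 × 10^-9 m

Since λ ∝ 1/v, when velocity increases by a factor of 10, the wavelength decreases by a factor of 10.

λ₂/λ₁ = v₁/v₂ = 1/10

The wavelength decreases by a factor of 10.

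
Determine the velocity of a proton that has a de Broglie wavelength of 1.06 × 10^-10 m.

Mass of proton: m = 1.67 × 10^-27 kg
3.74 × 10^3 m/s

From the de Broglie relation λ = h/(mv), we solve for v:

v = h/(mλ)
v = (6.626 × 10^-34 J·s) / (1.67 × 10^-27 kg × 1.06 × 10^-10 m)
v = 3.74 × 10^3 m/s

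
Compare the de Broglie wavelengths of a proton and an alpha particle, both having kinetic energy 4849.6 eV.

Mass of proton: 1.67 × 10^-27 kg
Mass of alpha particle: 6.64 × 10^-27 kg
The proton has the longer wavelength.

Using λ = h/√(2mKE):

For proton: λ₁ = h/√(2m₁KE) = 4.11 × 10^-13 m
For alpha particle: λ₂ = h/√(2m₂KE) = 2.06 × 10^-13 m

Since λ ∝ 1/√m at constant kinetic energy, the lighter particle has the longer wavelength.

The proton has the longer de Broglie wavelength.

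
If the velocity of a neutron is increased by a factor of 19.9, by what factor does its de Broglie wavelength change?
The wavelength decreases by a factor of 19.9.

From λ = h/(mv), the wavelength is inversely proportional to velocity:

λ ∝ 1/v

If v → 19.9v, then λ → λ/19.9

When velocity is increased by a factor of 19.9, the wavelength decreases by a factor of 19.9.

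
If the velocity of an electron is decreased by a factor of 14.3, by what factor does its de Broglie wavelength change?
The wavelength increases by a factor of 14.3.

From λ = h/(mv), the wavelength is inversely proportional to velocity:

λ ∝ 1/v

If v → v/14.3, then λ → 14.3λ

When velocity is decreased by a factor of 14.3, the wavelength increases by a factor of 14.3.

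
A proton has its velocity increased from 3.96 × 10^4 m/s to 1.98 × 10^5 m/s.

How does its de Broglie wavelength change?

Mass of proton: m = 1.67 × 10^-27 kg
The wavelength decreases by a factor of 5.

Using λ = h/(mv):

Initial wavelength: λ₁ = h/(mv₁) = 1.00 × 10^-11 m
Final wavelength: λ₂ = h/(mv₂) = 2.00 × 10^-12 m

Since λ ∝ 1/v, when velocity increases by a factor of 5, the wavelength decreases by a factor of 5.

λ₂/λ₁ = v₁/v₂ = 1/5

The wavelength decreases by a factor of 5.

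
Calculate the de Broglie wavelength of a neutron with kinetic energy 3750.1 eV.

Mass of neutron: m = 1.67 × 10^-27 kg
4.68 × 10^-13 m

Using λ = h/√(2mKE):

First convert KE to Joules: KE = 3750.1 eV = 6.008 × 10^-16 J

λ = h/√(2mKE)
λ = (6.626 × 10^-34 J·s) / √(2 × 1.67 × 10^-27 kg × 6.008 × 10^-16 J)
λ = 4.68 × 10^-13 m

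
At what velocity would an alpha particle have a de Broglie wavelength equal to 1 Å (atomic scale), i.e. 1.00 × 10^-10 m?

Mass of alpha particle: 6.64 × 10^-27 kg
9.98 × 10^2 m/s

From λ = h/(mv), solve for v:

v = h/(mλ)
v = (6.626 × 10^-34 J·s) / (6.64 × 10^-27 kg × 1.00 × 10^-10 m)
v = 9.98 × 10^2 m/s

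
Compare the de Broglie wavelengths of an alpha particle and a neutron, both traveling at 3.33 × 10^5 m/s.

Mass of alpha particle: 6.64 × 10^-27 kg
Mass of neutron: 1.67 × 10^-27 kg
The neutron has the longer wavelength.

Using λ = h/(mv), since both particles have the same velocity, the wavelength depends only on mass.

For alpha particle: λ₁ = h/(m₁v) = 3.00 × 10^-13 m
For neutron: λ₂ = h/(m₂v) = 1.19 × 10^-12 m

Since λ ∝ 1/m at constant velocity, the lighter particle has the longer wavelength.

The neutron has the longer de Broglie wavelength.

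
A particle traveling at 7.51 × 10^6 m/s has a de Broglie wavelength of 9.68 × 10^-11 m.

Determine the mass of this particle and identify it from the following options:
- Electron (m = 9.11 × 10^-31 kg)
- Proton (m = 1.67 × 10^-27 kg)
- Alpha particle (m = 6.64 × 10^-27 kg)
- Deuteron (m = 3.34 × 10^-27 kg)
The particle is an electron.

From λ = h/(mv), solve for mass:

m = h/(λv)
m = (6.626 × 10^-34 J·s) / (9.68 × 10^-11 m × 7.51 × 10^6 m/s)
m = 9.11 × 10^-31 kg

Comparing with the listed masses, this is closest to an electron.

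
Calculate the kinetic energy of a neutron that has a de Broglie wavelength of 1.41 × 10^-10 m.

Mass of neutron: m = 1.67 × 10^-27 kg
6.61 × 10^-21 J (or 0.0413 eV)

From λ = h/√(2mKE), we solve for KE:

λ² = h²/(2mKE)
KE = h²/(2mλ²)
KE = (6.626 × 10^-34 J·s)² / (2 × 1.67 × 10^-27 kg × (1.41 × 10^-10 m)²)
KE = 6.61 × 10^-21 J
KE = 0.0413 eV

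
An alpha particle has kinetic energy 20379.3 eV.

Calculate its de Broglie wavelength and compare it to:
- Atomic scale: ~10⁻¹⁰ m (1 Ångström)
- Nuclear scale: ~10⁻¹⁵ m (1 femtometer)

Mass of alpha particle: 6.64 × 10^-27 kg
λ = 1.01 × 10^-13 m, which is between nuclear and atomic scales.

Using λ = h/√(2mKE):

KE = 20379.3 eV = 3.265 × 10^-15 J

λ = h/√(2mKE)
λ = (6.626 × 10^-34 J·s) / √(2 × 6.64 × 10^-27 kg × 3.265 × 10^-15 J)
λ = 1.01 × 10^-13 m

Comparison:
- Atomic scale (10⁻¹⁰ m): λ is 0.001× this size
- Nuclear scale (10⁻¹⁵ m): λ is 1e+02× this size

The wavelength is between nuclear and atomic scales.

This wavelength is appropriate for probing atomic structure but too large for nuclear physics experiments.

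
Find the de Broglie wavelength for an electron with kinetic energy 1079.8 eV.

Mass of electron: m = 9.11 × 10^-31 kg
3.73 × 10^-11 m

Using λ = h/√(2mKE):

First convert KE to Joules: KE = 1079.8 eV = 1.730 × 10^-16 J

λ = h/√(2mKE)
λ = (6.626 × 10^-34 J·s) / √(2 × 9.11 × 10^-31 kg × 1.730 × 10^-16 J)
λ = 3.73 × 10^-11 m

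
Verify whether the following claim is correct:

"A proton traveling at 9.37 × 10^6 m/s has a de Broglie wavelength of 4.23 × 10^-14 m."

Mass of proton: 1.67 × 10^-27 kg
True

The claim is correct.

Using λ = h/(mv):
λ = (6.626 × 10^-34 J·s) / (1.67 × 10^-27 kg × 9.37 × 10^6 m/s)
λ = 4.23 × 10^-14 m

This matches the claimed value.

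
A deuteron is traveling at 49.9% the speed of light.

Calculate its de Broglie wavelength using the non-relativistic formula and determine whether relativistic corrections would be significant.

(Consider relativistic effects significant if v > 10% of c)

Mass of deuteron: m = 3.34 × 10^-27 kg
Yes, relativistic corrections are needed.

Using the non-relativistic de Broglie formula λ = h/(mv):

v = 49.9% × c = 1.496 × 10^8 m/s

λ = h/(mv)
λ = (6.626 × 10^-34 J·s) / (3.34 × 10^-27 kg × 1.496 × 10^8 m/s)
λ = 1.33 × 10^-15 m

Since v = 49.9% of c > 10% of c, relativistic corrections ARE significant and the actual wavelength would differ from this non-relativistic estimate.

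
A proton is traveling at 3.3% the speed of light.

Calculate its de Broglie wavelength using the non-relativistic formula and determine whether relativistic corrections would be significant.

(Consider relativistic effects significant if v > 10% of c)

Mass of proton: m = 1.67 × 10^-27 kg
No, relativistic corrections are not needed.

Using the non-relativistic de Broglie formula λ = h/(mv):

v = 3.3% × c = 9.893 × 10^6 m/s

λ = h/(mv)
λ = (6.626 × 10^-34 J·s) / (1.67 × 10^-27 kg × 9.893 × 10^6 m/s)
λ = 4.01 × 10^-14 m

Since v = 3.3% of c < 10% of c, relativistic corrections are NOT significant and this non-relativistic result is a good approximation.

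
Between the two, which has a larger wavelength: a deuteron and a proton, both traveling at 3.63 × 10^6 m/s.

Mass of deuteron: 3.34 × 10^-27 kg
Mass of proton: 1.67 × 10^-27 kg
The proton has the longer wavelength.

Using λ = h/(mv), since both particles have the same velocity, the wavelength depends only on mass.

For deuteron: λ₁ = h/(m₁v) = 5.47 × 10^-14 m
For proton: λ₂ = h/(m₂v) = 1.09 × 10^-13 m

Since λ ∝ 1/m at constant velocity, the lighter particle has the longer wavelength.

The proton has the longer de Broglie wavelength.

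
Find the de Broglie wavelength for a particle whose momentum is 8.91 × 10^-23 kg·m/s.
7.44 × 10^-12 m

Using the de Broglie relation λ = h/p:

λ = h/p
λ = (6.626 × 10^-34 J·s) / (8.91 × 10^-23 kg·m/s)
λ = 7.44 × 10^-12 m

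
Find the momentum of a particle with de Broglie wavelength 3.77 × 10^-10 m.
1.76 × 10^-24 kg·m/s

From the de Broglie relation λ = h/p, we solve for p:

p = h/λ
p = (6.626 × 10^-34 J·s) / (3.77 × 10^-10 m)
p = 1.76 × 10^-24 kg·m/s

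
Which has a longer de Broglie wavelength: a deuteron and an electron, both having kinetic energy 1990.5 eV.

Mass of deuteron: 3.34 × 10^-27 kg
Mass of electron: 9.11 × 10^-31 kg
The electron has the longer wavelength.

Using λ = h/√(2mKE):

For deuteron: λ₁ = h/√(2m₁KE) = 4.54 × 10^-13 m
For electron: λ₂ = h/√(2m₂KE) = 2.75 × 10^-11 m

Since λ ∝ 1/√m at constant kinetic energy, the lighter particle has the longer wavelength.

The electron has the longer de Broglie wavelength.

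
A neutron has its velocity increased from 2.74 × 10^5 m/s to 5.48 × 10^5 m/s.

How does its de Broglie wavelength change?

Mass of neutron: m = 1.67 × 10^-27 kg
The wavelength decreases by a factor of 2.

Using λ = h/(mv):

Initial wavelength: λ₁ = h/(mv₁) = 1.45 × 10^-12 m
Final wavelength: λ₂ = h/(mv₂) = 7.24 × 10^-13 m

Since λ ∝ 1/v, when velocity increases by a factor of 2, the wavelength decreases by a factor of 2.

λ₂/λ₁ = v₁/v₂ = 1/2

The wavelength decreases by a factor of 2.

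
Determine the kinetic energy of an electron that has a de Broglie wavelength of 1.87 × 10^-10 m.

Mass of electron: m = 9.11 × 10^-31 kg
6.89 × 10^-18 J (or 43.0 eV)

From λ = h/√(2mKE), we solve for KE:

λ² = h²/(2mKE)
KE = h²/(2mλ²)
KE = (6.626 × 10^-34 J·s)² / (2 × 9.11 × 10^-31 kg × (1.87 × 10^-10 m)²)
KE = 6.89 × 10^-18 J
KE = 43.0 eV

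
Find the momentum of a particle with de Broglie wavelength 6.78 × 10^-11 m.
9.77 × 10^-24 kg·m/s

From the de Broglie relation λ = h/p, we solve for p:

p = h/λ
p = (6.626 × 10^-34 J·s) / (6.78 × 10^-11 m)
p = 9.77 × 10^-24 kg·m/s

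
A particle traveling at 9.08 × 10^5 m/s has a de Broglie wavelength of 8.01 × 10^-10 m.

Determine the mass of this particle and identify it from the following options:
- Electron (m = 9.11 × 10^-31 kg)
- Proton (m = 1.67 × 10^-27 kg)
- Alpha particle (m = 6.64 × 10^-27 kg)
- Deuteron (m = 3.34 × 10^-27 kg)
The particle is an electron.

From λ = h/(mv), solve for mass:

m = h/(λv)
m = (6.626 × 10^-34 J·s) / (8.01 × 10^-10 m × 9.08 × 10^5 m/s)
m = 9.11 × 10^-31 kg

Comparing with the listed masses, this is closest to an electron.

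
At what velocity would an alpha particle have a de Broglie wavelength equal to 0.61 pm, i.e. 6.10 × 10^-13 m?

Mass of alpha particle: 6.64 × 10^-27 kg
1.64 × 10^5 m/s

From λ = h/(mv), solve for v:

v = h/(mλ)
v = (6.626 × 10^-34 J·s) / (6.64 × 10^-27 kg × 6.10 × 10^-13 m)
v = 1.64 × 10^5 m/s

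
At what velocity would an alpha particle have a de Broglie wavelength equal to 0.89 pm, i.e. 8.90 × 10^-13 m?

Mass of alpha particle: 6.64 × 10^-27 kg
1.12 × 10^5 m/s

From λ = h/(mv), solve for v:

v = h/(mλ)
v = (6.626 × 10^-34 J·s) / (6.64 × 10^-27 kg × 8.90 × 10^-13 m)
v = 1.12 × 10^5 m/s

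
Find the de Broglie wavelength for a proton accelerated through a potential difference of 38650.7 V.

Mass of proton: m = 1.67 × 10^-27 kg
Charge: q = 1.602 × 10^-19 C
1.46 × 10^-13 m

When a particle is accelerated through voltage V, it gains kinetic energy KE = qV.

The de Broglie wavelength is then λ = h/√(2mqV):

λ = h/√(2mqV)
λ = (6.626 × 10^-34 J·s) / √(2 × 1.67 × 10^-27 kg × 1.602 × 10^-19 C × 38650.7 V)
λ = 1.46 × 10^-13 m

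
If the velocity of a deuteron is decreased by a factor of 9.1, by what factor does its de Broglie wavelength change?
The wavelength increases by a factor of 9.1.

From λ = h/(mv), the wavelength is inversely proportional to velocity:

λ ∝ 1/v

If v → v/9.1, then λ → 9.1λ

When velocity is decreased by a factor of 9.1, the wavelength increases by a factor of 9.1.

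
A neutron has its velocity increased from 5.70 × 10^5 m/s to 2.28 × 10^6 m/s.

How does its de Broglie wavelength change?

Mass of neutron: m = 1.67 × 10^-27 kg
The wavelength decreases by a factor of 4.

Using λ = h/(mv):

Initial wavelength: λ₁ = h/(mv₁) = 6.96 × 10^-13 m
Final wavelength: λ₂ = h/(mv₂) = 1.74 × 10^-13 m

Since λ ∝ 1/v, when velocity increases by a factor of 4, the wavelength decreases by a factor of 4.

λ₂/λ₁ = v₁/v₂ = 1/4

The wavelength decreases by a factor of 4.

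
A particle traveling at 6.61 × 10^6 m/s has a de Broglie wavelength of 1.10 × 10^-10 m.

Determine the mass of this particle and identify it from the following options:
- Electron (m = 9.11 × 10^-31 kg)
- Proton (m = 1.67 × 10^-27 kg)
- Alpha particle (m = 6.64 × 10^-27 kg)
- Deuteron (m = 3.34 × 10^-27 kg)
The particle is an electron.

From λ = h/(mv), solve for mass:

m = h/(λv)
m = (6.626 × 10^-34 J·s) / (1.10 × 10^-10 m × 6.61 × 10^6 m/s)
m = 9.11 × 10^-31 kg

Comparing with the listed masses, this is closest to an electron.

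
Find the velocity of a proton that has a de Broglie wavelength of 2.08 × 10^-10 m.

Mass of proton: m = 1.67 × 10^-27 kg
1.91 × 10^3 m/s

From the de Broglie relation λ = h/(mv), we solve for v:

v = h/(mλ)
v = (6.626 × 10^-34 J·s) / (1.67 × 10^-27 kg × 2.08 × 10^-10 m)
v = 1.91 × 10^3 m/s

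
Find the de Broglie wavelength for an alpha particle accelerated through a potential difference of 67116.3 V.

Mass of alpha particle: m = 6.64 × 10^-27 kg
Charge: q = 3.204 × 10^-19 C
3.92 × 10^-14 m

When a particle is accelerated through voltage V, it gains kinetic energy KE = qV.

The de Broglie wavelength is then λ = h/√(2mqV):

λ = h/√(2mqV)
λ = (6.626 × 10^-34 J·s) / √(2 × 6.64 × 10^-27 kg × 3.204 × 10^-19 C × 67116.3 V)
λ = 3.92 × 10^-14 m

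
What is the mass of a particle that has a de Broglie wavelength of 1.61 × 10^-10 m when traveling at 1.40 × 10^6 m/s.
2.94 × 10^-30 kg

From the de Broglie relation λ = h/(mv), we solve for m:

m = h/(λv)
m = (6.626 × 10^-34 J·s) / (1.61 × 10^-10 m × 1.40 × 10^6 m/s)
m = 2.94 × 10^-30 kg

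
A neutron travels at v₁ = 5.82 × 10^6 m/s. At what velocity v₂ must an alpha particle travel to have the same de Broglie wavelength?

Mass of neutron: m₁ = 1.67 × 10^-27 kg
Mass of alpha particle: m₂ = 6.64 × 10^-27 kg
v₂ = 1.46 × 10^6 m/s

For equal de Broglie wavelengths: λ₁ = λ₂

h/(m₁v₁) = h/(m₂v₂)
m₁v₁ = m₂v₂
v₂ = v₁ · (m₁/m₂)

v₂ = 5.82 × 10^6 m/s × (1.67 × 10^-27 kg / 6.64 × 10^-27 kg)
v₂ = 1.46 × 10^6 m/s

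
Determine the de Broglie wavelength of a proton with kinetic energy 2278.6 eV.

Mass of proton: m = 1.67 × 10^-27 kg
6.00 × 10^-13 m

Using λ = h/√(2mKE):

First convert KE to Joules: KE = 2278.6 eV = 3.651 × 10^-16 J

λ = h/√(2mKE)
λ = (6.626 × 10^-34 J·s) / √(2 × 1.67 × 10^-27 kg × 3.651 × 10^-16 J)
λ = 6.00 × 10^-13 m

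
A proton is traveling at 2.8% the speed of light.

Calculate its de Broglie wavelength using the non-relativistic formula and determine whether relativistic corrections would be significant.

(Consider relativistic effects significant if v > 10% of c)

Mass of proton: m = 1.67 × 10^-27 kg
No, relativistic corrections are not needed.

Using the non-relativistic de Broglie formula λ = h/(mv):

v = 2.8% × c = 8.394 × 10^6 m/s

λ = h/(mv)
λ = (6.626 × 10^-34 J·s) / (1.67 × 10^-27 kg × 8.394 × 10^6 m/s)
λ = 4.73 × 10^-14 m

Since v = 2.8% of c < 10% of c, relativistic corrections are NOT significant and this non-relativistic result is a good approximation.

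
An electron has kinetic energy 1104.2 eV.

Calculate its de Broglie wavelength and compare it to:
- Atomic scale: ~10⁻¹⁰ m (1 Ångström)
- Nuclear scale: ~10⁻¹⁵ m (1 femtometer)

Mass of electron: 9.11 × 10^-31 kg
λ = 3.69 × 10^-11 m, which is between nuclear and atomic scales.

Using λ = h/√(2mKE):

KE = 1104.2 eV = 1.769 × 10^-16 J

λ = h/√(2mKE)
λ = (6.626 × 10^-34 J·s) / √(2 × 9.11 × 10^-31 kg × 1.769 × 10^-16 J)
λ = 3.69 × 10^-11 m

Comparison:
- Atomic scale (10⁻¹⁰ m): λ is 0.37× this size
- Nuclear scale (10⁻¹⁵ m): λ is 3.7e+04× this size

The wavelength is between nuclear and atomic scales.

This wavelength is appropriate for probing atomic structure but too large for nuclear physics experiments.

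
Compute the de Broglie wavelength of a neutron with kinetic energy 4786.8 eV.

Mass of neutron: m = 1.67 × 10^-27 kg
4.14 × 10^-13 m

Using λ = h/√(2mKE):

First convert KE to Joules: KE = 4786.8 eV = 7.669 × 10^-16 J

λ = h/√(2mKE)
λ = (6.626 × 10^-34 J·s) / √(2 × 1.67 × 10^-27 kg × 7.669 × 10^-16 J)
λ = 4.14 × 10^-13 m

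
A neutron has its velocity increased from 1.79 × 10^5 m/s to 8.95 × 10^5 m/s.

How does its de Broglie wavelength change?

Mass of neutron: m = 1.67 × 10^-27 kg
The wavelength decreases by a factor of 5.

Using λ = h/(mv):

Initial wavelength: λ₁ = h/(mv₁) = 2.22 × 10^-12 m
Final wavelength: λ₂ = h/(mv₂) = 4.43 × 10^-13 m

Since λ ∝ 1/v, when velocity increases by a factor of 5, the wavelength decreases by a factor of 5.

λ₂/λ₁ = v₁/v₂ = 1/5

The wavelength decreases by a factor of 5.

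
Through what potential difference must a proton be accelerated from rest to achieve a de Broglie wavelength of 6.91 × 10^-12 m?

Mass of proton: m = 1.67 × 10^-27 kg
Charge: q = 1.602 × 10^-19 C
17.2 V

From λ = h/√(2mqV), we solve for V:

λ² = h²/(2mqV)
V = h²/(2mqλ²)
V = (6.626 × 10^-34 J·s)² / (2 × 1.67 × 10^-27 kg × 1.602 × 10^-19 C × (6.91 × 10^-12 m)²)
V = 17.2 V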